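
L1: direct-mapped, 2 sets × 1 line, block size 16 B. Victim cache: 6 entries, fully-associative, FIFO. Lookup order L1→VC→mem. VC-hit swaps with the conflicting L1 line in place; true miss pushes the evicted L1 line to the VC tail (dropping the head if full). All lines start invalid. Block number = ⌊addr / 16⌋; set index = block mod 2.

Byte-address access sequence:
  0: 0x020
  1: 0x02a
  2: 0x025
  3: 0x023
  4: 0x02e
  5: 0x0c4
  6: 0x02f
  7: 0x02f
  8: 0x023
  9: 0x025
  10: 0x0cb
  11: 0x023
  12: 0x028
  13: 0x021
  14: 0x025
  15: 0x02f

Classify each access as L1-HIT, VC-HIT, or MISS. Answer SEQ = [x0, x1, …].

SEQ = [MISS, L1-HIT, L1-HIT, L1-HIT, L1-HIT, MISS, VC-HIT, L1-HIT, L1-HIT, L1-HIT, VC-HIT, VC-HIT, L1-HIT, L1-HIT, L1-HIT, L1-HIT]

#0 0x20→b2/s0 MISS; vc=[]
#1 0x2a→b2/s0 L1-HIT; vc=[]
#2 0x25→b2/s0 L1-HIT; vc=[]
#3 0x23→b2/s0 L1-HIT; vc=[]
#4 0x2e→b2/s0 L1-HIT; vc=[]
#5 0xc4→b12/s0 MISS; vc=[2]
#6 0x2f→b2/s0 VC-HIT; vc=[12]
#7 0x2f→b2/s0 L1-HIT; vc=[12]
#8 0x23→b2/s0 L1-HIT; vc=[12]
#9 0x25→b2/s0 L1-HIT; vc=[12]
#10 0xcb→b12/s0 VC-HIT; vc=[2]
#11 0x23→b2/s0 VC-HIT; vc=[12]
#12 0x28→b2/s0 L1-HIT; vc=[12]
#13 0x21→b2/s0 L1-HIT; vc=[12]
#14 0x25→b2/s0 L1-HIT; vc=[12]
#15 0x2f→b2/s0 L1-HIT; vc=[12]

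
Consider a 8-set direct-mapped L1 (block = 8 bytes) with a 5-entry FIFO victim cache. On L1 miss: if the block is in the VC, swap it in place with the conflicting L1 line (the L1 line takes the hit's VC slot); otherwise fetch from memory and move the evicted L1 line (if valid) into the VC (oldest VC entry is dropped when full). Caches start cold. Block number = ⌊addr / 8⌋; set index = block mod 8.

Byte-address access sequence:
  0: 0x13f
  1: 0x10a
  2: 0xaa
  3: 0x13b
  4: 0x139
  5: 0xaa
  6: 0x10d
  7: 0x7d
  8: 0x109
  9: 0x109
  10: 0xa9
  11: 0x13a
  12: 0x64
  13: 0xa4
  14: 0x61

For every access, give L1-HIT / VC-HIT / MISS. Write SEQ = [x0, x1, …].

SEQ = [MISS, MISS, MISS, L1-HIT, L1-HIT, L1-HIT, L1-HIT, MISS, L1-HIT, L1-HIT, L1-HIT, VC-HIT, MISS, MISS, VC-HIT]

0: 0x13f (blk 39, set 7) → MISS  vc=[]
1: 0x10a (blk 33, set 1) → MISS  vc=[]
2: 0xaa (blk 21, set 5) → MISS  vc=[]
3: 0x13b (blk 39, set 7) → L1-HIT  vc=[]
4: 0x139 (blk 39, set 7) → L1-HIT  vc=[]
5: 0xaa (blk 21, set 5) → L1-HIT  vc=[]
6: 0x10d (blk 33, set 1) → L1-HIT  vc=[]
7: 0x7d (blk 15, set 7) → MISS  vc=[39]
8: 0x109 (blk 33, set 1) → L1-HIT  vc=[39]
9: 0x109 (blk 33, set 1) → L1-HIT  vc=[39]
10: 0xa9 (blk 21, set 5) → L1-HIT  vc=[39]
11: 0x13a (blk 39, set 7) → VC-HIT  vc=[15]
12: 0x64 (blk 12, set 4) → MISS  vc=[15]
13: 0xa4 (blk 20, set 4) → MISS  vc=[15, 12]
14: 0x61 (blk 12, set 4) → VC-HIT  vc=[15, 20]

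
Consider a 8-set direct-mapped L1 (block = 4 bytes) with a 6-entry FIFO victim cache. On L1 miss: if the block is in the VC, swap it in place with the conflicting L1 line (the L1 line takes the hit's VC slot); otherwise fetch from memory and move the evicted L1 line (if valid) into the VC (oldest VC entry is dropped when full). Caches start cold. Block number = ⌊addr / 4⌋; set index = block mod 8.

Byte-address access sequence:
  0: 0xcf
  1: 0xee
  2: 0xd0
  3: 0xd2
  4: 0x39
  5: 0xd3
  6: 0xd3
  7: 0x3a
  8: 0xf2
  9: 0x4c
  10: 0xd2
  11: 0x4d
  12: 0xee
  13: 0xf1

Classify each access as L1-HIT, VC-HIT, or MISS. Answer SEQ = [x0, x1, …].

0: 0xcf (blk 51, set 3) → MISS  vc=[]
1: 0xee (blk 59, set 3) → MISS  vc=[51]
2: 0xd0 (blk 52, set 4) → MISS  vc=[51]
3: 0xd2 (blk 52, set 4) → L1-HIT  vc=[51]
4: 0x39 (blk 14, set 6) → MISS  vc=[51]
5: 0xd3 (blk 52, set 4) → L1-HIT  vc=[51]
6: 0xd3 (blk 52, set 4) → L1-HIT  vc=[51]
7: 0x3a (blk 14, set 6) → L1-HIT  vc=[51]
8: 0xf2 (blk 60, set 4) → MISS  vc=[51, 52]
9: 0x4c (blk 19, set 3) → MISS  vc=[51, 52, 59]
10: 0xd2 (blk 52, set 4) → VC-HIT  vc=[51, 60, 59]
11: 0x4d (blk 19, set 3) → L1-HIT  vc=[51, 60, 59]
12: 0xee (blk 59, set 3) → VC-HIT  vc=[51, 60, 19]
13: 0xf1 (blk 60, set 4) → VC-HIT  vc=[51, 52, 19]

SEQ = [MISS, MISS, MISS, L1-HIT, MISS, L1-HIT, L1-HIT, L1-HIT, MISS, MISS, VC-HIT, L1-HIT, VC-HIT, VC-HIT]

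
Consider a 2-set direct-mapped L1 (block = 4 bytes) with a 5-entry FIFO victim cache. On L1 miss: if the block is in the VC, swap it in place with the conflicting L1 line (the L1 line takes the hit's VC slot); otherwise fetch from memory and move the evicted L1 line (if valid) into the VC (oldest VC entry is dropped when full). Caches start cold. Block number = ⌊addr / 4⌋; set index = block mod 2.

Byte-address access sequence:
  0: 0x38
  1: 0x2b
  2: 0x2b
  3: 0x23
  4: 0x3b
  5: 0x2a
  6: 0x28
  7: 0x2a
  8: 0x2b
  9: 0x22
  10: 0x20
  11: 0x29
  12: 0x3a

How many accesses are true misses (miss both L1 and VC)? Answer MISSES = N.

MISSES = 3

0: 0x38 (blk 14, set 0) → MISS  vc=[]
1: 0x2b (blk 10, set 0) → MISS  vc=[14]
2: 0x2b (blk 10, set 0) → L1-HIT  vc=[14]
3: 0x23 (blk 8, set 0) → MISS  vc=[14, 10]
4: 0x3b (blk 14, set 0) → VC-HIT  vc=[8, 10]
5: 0x2a (blk 10, set 0) → VC-HIT  vc=[8, 14]
6: 0x28 (blk 10, set 0) → L1-HIT  vc=[8, 14]
7: 0x2a (blk 10, set 0) → L1-HIT  vc=[8, 14]
8: 0x2b (blk 10, set 0) → L1-HIT  vc=[8, 14]
9: 0x22 (blk 8, set 0) → VC-HIT  vc=[10, 14]
10: 0x20 (blk 8, set 0) → L1-HIT  vc=[10, 14]
11: 0x29 (blk 10, set 0) → VC-HIT  vc=[8, 14]
12: 0x3a (blk 14, set 0) → VC-HIT  vc=[8, 10]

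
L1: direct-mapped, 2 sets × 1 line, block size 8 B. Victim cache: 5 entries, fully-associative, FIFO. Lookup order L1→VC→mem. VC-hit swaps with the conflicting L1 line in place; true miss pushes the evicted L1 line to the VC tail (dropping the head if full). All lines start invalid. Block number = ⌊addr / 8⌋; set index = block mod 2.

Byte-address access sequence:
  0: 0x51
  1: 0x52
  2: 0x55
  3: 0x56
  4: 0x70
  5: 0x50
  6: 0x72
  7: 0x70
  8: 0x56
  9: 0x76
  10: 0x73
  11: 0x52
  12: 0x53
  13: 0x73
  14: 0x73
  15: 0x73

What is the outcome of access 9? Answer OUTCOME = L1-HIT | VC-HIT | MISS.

OUTCOME = VC-HIT

  [0] addr=0x51 blk=10 s=0: MISS | VC []
  [1] addr=0x52 blk=10 s=0: L1-HIT | VC []
  [2] addr=0x55 blk=10 s=0: L1-HIT | VC []
  [3] addr=0x56 blk=10 s=0: L1-HIT | VC []
  [4] addr=0x70 blk=14 s=0: MISS | VC [10]
  [5] addr=0x50 blk=10 s=0: VC-HIT | VC [14]
  [6] addr=0x72 blk=14 s=0: VC-HIT | VC [10]
  [7] addr=0x70 blk=14 s=0: L1-HIT | VC [10]
  [8] addr=0x56 blk=10 s=0: VC-HIT | VC [14]
  [9] addr=0x76 blk=14 s=0: VC-HIT | VC [10]
  [10] addr=0x73 blk=14 s=0: L1-HIT | VC [10]
  [11] addr=0x52 blk=10 s=0: VC-HIT | VC [14]
  [12] addr=0x53 blk=10 s=0: L1-HIT | VC [14]
  [13] addr=0x73 blk=14 s=0: VC-HIT | VC [10]
  [14] addr=0x73 blk=14 s=0: L1-HIT | VC [10]
  [15] addr=0x73 blk=14 s=0: L1-HIT | VC [10]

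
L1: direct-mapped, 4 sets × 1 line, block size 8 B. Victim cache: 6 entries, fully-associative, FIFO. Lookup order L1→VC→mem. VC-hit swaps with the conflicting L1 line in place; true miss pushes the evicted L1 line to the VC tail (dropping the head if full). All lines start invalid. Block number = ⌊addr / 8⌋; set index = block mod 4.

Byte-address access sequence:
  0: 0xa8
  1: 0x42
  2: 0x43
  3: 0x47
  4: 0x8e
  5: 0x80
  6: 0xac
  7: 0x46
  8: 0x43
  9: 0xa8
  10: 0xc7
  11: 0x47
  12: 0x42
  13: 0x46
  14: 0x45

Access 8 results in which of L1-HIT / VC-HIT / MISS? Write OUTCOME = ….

OUTCOME = L1-HIT

  [0] addr=0xa8 blk=21 s=1: MISS | VC []
  [1] addr=0x42 blk=8 s=0: MISS | VC []
  [2] addr=0x43 blk=8 s=0: L1-HIT | VC []
  [3] addr=0x47 blk=8 s=0: L1-HIT | VC []
  [4] addr=0x8e blk=17 s=1: MISS | VC [21]
  [5] addr=0x80 blk=16 s=0: MISS | VC [21, 8]
  [6] addr=0xac blk=21 s=1: VC-HIT | VC [17, 8]
  [7] addr=0x46 blk=8 s=0: VC-HIT | VC [17, 16]
  [8] addr=0x43 blk=8 s=0: L1-HIT | VC [17, 16]
  [9] addr=0xa8 blk=21 s=1: L1-HIT | VC [17, 16]
  [10] addr=0xc7 blk=24 s=0: MISS | VC [17, 16, 8]
  [11] addr=0x47 blk=8 s=0: VC-HIT | VC [17, 16, 24]
  [12] addr=0x42 blk=8 s=0: L1-HIT | VC [17, 16, 24]
  [13] addr=0x46 blk=8 s=0: L1-HIT | VC [17, 16, 24]
  [14] addr=0x45 blk=8 s=0: L1-HIT | VC [17, 16, 24]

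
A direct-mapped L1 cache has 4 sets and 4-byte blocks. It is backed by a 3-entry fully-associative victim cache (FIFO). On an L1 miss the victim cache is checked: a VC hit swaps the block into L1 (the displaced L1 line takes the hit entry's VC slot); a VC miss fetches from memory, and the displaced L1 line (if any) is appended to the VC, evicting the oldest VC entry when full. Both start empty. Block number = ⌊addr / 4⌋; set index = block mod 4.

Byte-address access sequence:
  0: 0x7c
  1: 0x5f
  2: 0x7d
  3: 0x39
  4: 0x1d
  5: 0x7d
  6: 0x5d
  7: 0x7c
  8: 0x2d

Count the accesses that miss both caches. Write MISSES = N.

MISSES = 5

0: 0x7c (blk 31, set 3) → MISS  vc=[]
1: 0x5f (blk 23, set 3) → MISS  vc=[31]
2: 0x7d (blk 31, set 3) → VC-HIT  vc=[23]
3: 0x39 (blk 14, set 2) → MISS  vc=[23]
4: 0x1d (blk 7, set 3) → MISS  vc=[23, 31]
5: 0x7d (blk 31, set 3) → VC-HIT  vc=[23, 7]
6: 0x5d (blk 23, set 3) → VC-HIT  vc=[31, 7]
7: 0x7c (blk 31, set 3) → VC-HIT  vc=[23, 7]
8: 0x2d (blk 11, set 3) → MISS  vc=[23, 7, 31]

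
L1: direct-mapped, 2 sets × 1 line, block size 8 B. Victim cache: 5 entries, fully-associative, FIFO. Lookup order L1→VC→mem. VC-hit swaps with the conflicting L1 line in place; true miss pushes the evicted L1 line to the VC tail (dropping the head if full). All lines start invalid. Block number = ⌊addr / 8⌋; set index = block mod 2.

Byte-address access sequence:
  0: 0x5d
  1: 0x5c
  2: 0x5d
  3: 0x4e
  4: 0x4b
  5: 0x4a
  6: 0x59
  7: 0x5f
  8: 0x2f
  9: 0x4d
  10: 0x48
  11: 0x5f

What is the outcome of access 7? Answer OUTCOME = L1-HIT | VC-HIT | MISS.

0: 0x5d (blk 11, set 1) → MISS  vc=[]
1: 0x5c (blk 11, set 1) → L1-HIT  vc=[]
2: 0x5d (blk 11, set 1) → L1-HIT  vc=[]
3: 0x4e (blk 9, set 1) → MISS  vc=[11]
4: 0x4b (blk 9, set 1) → L1-HIT  vc=[11]
5: 0x4a (blk 9, set 1) → L1-HIT  vc=[11]
6: 0x59 (blk 11, set 1) → VC-HIT  vc=[9]
7: 0x5f (blk 11, set 1) → L1-HIT  vc=[9]
8: 0x2f (blk 5, set 1) → MISS  vc=[9, 11]
9: 0x4d (blk 9, set 1) → VC-HIT  vc=[5, 11]
10: 0x48 (blk 9, set 1) → L1-HIT  vc=[5, 11]
11: 0x5f (blk 11, set 1) → VC-HIT  vc=[5, 9]

OUTCOME = L1-HIT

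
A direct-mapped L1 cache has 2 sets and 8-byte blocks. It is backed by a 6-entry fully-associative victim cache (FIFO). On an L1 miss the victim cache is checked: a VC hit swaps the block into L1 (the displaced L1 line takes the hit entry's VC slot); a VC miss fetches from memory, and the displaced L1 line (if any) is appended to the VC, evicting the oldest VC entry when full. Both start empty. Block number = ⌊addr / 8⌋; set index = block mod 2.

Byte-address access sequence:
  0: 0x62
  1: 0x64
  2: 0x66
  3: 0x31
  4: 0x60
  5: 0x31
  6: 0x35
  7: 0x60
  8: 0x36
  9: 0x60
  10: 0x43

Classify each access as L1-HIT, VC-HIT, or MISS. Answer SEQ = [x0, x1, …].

#0 0x62→b12/s0 MISS; vc=[]
#1 0x64→b12/s0 L1-HIT; vc=[]
#2 0x66→b12/s0 L1-HIT; vc=[]
#3 0x31→b6/s0 MISS; vc=[12]
#4 0x60→b12/s0 VC-HIT; vc=[6]
#5 0x31→b6/s0 VC-HIT; vc=[12]
#6 0x35→b6/s0 L1-HIT; vc=[12]
#7 0x60→b12/s0 VC-HIT; vc=[6]
#8 0x36→b6/s0 VC-HIT; vc=[12]
#9 0x60→b12/s0 VC-HIT; vc=[6]
#10 0x43→b8/s0 MISS; vc=[6,12]

SEQ = [MISS, L1-HIT, L1-HIT, MISS, VC-HIT, VC-HIT, L1-HIT, VC-HIT, VC-HIT, VC-HIT, MISS]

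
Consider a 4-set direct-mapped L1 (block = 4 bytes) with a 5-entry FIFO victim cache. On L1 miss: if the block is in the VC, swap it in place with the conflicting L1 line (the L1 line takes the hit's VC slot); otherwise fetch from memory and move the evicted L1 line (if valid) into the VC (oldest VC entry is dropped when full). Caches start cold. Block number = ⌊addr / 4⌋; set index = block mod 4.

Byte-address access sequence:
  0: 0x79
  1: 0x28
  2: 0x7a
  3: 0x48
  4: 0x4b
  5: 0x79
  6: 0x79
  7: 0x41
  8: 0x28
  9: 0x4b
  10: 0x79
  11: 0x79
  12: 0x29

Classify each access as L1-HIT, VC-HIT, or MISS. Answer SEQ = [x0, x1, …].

0: 0x79 (blk 30, set 2) → MISS  vc=[]
1: 0x28 (blk 10, set 2) → MISS  vc=[30]
2: 0x7a (blk 30, set 2) → VC-HIT  vc=[10]
3: 0x48 (blk 18, set 2) → MISS  vc=[10, 30]
4: 0x4b (blk 18, set 2) → L1-HIT  vc=[10, 30]
5: 0x79 (blk 30, set 2) → VC-HIT  vc=[10, 18]
6: 0x79 (blk 30, set 2) → L1-HIT  vc=[10, 18]
7: 0x41 (blk 16, set 0) → MISS  vc=[10, 18]
8: 0x28 (blk 10, set 2) → VC-HIT  vc=[30, 18]
9: 0x4b (blk 18, set 2) → VC-HIT  vc=[30, 10]
10: 0x79 (blk 30, set 2) → VC-HIT  vc=[18, 10]
11: 0x79 (blk 30, set 2) → L1-HIT  vc=[18, 10]
12: 0x29 (blk 10, set 2) → VC-HIT  vc=[18, 30]

SEQ = [MISS, MISS, VC-HIT, MISS, L1-HIT, VC-HIT, L1-HIT, MISS, VC-HIT, VC-HIT, VC-HIT, L1-HIT, VC-HIT]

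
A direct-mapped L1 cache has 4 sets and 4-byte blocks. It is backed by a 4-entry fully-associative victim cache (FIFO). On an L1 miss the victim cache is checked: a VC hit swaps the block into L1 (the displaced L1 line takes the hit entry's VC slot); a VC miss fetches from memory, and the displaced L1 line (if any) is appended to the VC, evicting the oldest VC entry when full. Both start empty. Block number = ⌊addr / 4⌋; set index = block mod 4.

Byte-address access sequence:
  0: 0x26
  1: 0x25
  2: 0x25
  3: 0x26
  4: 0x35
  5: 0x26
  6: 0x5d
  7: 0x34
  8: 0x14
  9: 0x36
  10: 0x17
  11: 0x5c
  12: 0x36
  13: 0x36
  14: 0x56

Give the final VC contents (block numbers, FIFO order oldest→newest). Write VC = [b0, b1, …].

0: 0x26 (blk 9, set 1) → MISS  vc=[]
1: 0x25 (blk 9, set 1) → L1-HIT  vc=[]
2: 0x25 (blk 9, set 1) → L1-HIT  vc=[]
3: 0x26 (blk 9, set 1) → L1-HIT  vc=[]
4: 0x35 (blk 13, set 1) → MISS  vc=[9]
5: 0x26 (blk 9, set 1) → VC-HIT  vc=[13]
6: 0x5d (blk 23, set 3) → MISS  vc=[13]
7: 0x34 (blk 13, set 1) → VC-HIT  vc=[9]
8: 0x14 (blk 5, set 1) → MISS  vc=[9, 13]
9: 0x36 (blk 13, set 1) → VC-HIT  vc=[9, 5]
10: 0x17 (blk 5, set 1) → VC-HIT  vc=[9, 13]
11: 0x5c (blk 23, set 3) → L1-HIT  vc=[9, 13]
12: 0x36 (blk 13, set 1) → VC-HIT  vc=[9, 5]
13: 0x36 (blk 13, set 1) → L1-HIT  vc=[9, 5]
14: 0x56 (blk 21, set 1) → MISS  vc=[9, 5, 13]

VC = [9, 5, 13]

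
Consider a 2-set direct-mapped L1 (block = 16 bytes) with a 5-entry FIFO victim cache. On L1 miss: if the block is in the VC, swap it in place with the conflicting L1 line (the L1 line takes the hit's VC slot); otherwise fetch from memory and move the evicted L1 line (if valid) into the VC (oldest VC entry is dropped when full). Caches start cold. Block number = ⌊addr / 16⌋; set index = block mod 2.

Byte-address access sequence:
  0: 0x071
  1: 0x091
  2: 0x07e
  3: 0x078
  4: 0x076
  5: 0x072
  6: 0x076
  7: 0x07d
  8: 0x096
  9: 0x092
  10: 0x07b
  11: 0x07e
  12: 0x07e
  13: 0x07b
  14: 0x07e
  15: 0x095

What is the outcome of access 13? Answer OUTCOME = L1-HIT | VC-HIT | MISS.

OUTCOME = L1-HIT

0: 0x71 (blk 7, set 1) → MISS  vc=[]
1: 0x91 (blk 9, set 1) → MISS  vc=[7]
2: 0x7e (blk 7, set 1) → VC-HIT  vc=[9]
3: 0x78 (blk 7, set 1) → L1-HIT  vc=[9]
4: 0x76 (blk 7, set 1) → L1-HIT  vc=[9]
5: 0x72 (blk 7, set 1) → L1-HIT  vc=[9]
6: 0x76 (blk 7, set 1) → L1-HIT  vc=[9]
7: 0x7d (blk 7, set 1) → L1-HIT  vc=[9]
8: 0x96 (blk 9, set 1) → VC-HIT  vc=[7]
9: 0x92 (blk 9, set 1) → L1-HIT  vc=[7]
10: 0x7b (blk 7, set 1) → VC-HIT  vc=[9]
11: 0x7e (blk 7, set 1) → L1-HIT  vc=[9]
12: 0x7e (blk 7, set 1) → L1-HIT  vc=[9]
13: 0x7b (blk 7, set 1) → L1-HIT  vc=[9]
14: 0x7e (blk 7, set 1) → L1-HIT  vc=[9]
15: 0x95 (blk 9, set 1) → VC-HIT  vc=[7]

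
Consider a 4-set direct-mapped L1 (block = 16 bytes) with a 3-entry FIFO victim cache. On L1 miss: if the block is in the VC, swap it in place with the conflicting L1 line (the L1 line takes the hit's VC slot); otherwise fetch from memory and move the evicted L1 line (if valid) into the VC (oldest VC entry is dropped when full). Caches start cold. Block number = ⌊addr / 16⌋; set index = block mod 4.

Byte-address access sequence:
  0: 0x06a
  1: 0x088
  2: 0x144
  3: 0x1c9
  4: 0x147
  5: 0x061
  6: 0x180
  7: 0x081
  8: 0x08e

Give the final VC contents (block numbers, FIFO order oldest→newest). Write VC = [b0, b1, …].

VC = [24, 28, 20]

  [0] addr=0x6a blk=6 s=2: MISS | VC []
  [1] addr=0x88 blk=8 s=0: MISS | VC []
  [2] addr=0x144 blk=20 s=0: MISS | VC [8]
  [3] addr=0x1c9 blk=28 s=0: MISS | VC [8, 20]
  [4] addr=0x147 blk=20 s=0: VC-HIT | VC [8, 28]
  [5] addr=0x61 blk=6 s=2: L1-HIT | VC [8, 28]
  [6] addr=0x180 blk=24 s=0: MISS | VC [8, 28, 20]
  [7] addr=0x81 blk=8 s=0: VC-HIT | VC [24, 28, 20]
  [8] addr=0x8e blk=8 s=0: L1-HIT | VC [24, 28, 20]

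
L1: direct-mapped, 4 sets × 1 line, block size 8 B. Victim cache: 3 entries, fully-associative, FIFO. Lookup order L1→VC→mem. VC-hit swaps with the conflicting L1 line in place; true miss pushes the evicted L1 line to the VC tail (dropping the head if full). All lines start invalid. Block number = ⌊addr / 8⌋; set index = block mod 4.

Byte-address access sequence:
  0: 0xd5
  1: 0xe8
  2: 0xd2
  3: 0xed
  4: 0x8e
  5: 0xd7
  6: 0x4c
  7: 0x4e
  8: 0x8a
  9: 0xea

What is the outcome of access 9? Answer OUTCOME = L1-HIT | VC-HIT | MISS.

  [0] addr=0xd5 blk=26 s=2: MISS | VC []
  [1] addr=0xe8 blk=29 s=1: MISS | VC []
  [2] addr=0xd2 blk=26 s=2: L1-HIT | VC []
  [3] addr=0xed blk=29 s=1: L1-HIT | VC []
  [4] addr=0x8e blk=17 s=1: MISS | VC [29]
  [5] addr=0xd7 blk=26 s=2: L1-HIT | VC [29]
  [6] addr=0x4c blk=9 s=1: MISS | VC [29, 17]
  [7] addr=0x4e blk=9 s=1: L1-HIT | VC [29, 17]
  [8] addr=0x8a blk=17 s=1: VC-HIT | VC [29, 9]
  [9] addr=0xea blk=29 s=1: VC-HIT | VC [17, 9]

OUTCOME = VC-HIT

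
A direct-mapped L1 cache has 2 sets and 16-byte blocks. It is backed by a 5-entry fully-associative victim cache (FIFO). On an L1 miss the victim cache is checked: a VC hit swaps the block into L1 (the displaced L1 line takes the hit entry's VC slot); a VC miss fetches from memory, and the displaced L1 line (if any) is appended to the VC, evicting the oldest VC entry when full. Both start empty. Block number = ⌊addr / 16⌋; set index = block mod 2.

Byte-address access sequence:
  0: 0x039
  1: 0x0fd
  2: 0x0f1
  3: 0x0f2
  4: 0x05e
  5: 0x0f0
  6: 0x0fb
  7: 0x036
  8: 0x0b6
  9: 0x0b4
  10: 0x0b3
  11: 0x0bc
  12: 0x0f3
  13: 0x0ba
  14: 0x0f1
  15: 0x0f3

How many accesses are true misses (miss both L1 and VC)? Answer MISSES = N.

MISSES = 4

  [0] addr=0x39 blk=3 s=1: MISS | VC []
  [1] addr=0xfd blk=15 s=1: MISS | VC [3]
  [2] addr=0xf1 blk=15 s=1: L1-HIT | VC [3]
  [3] addr=0xf2 blk=15 s=1: L1-HIT | VC [3]
  [4] addr=0x5e blk=5 s=1: MISS | VC [3, 15]
  [5] addr=0xf0 blk=15 s=1: VC-HIT | VC [3, 5]
  [6] addr=0xfb blk=15 s=1: L1-HIT | VC [3, 5]
  [7] addr=0x36 blk=3 s=1: VC-HIT | VC [15, 5]
  [8] addr=0xb6 blk=11 s=1: MISS | VC [15, 5, 3]
  [9] addr=0xb4 blk=11 s=1: L1-HIT | VC [15, 5, 3]
  [10] addr=0xb3 blk=11 s=1: L1-HIT | VC [15, 5, 3]
  [11] addr=0xbc blk=11 s=1: L1-HIT | VC [15, 5, 3]
  [12] addr=0xf3 blk=15 s=1: VC-HIT | VC [11, 5, 3]
  [13] addr=0xba blk=11 s=1: VC-HIT | VC [15, 5, 3]
  [14] addr=0xf1 blk=15 s=1: VC-HIT | VC [11, 5, 3]
  [15] addr=0xf3 blk=15 s=1: L1-HIT | VC [11, 5, 3]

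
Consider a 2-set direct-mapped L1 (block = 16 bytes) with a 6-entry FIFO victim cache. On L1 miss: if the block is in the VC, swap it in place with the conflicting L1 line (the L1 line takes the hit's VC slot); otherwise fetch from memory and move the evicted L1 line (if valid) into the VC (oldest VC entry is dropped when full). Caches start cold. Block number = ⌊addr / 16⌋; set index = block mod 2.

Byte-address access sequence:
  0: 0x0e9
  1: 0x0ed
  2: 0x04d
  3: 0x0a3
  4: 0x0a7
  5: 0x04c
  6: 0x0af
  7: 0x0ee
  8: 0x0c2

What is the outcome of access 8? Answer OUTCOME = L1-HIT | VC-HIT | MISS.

  [0] addr=0xe9 blk=14 s=0: MISS | VC []
  [1] addr=0xed blk=14 s=0: L1-HIT | VC []
  [2] addr=0x4d blk=4 s=0: MISS | VC [14]
  [3] addr=0xa3 blk=10 s=0: MISS | VC [14, 4]
  [4] addr=0xa7 blk=10 s=0: L1-HIT | VC [14, 4]
  [5] addr=0x4c blk=4 s=0: VC-HIT | VC [14, 10]
  [6] addr=0xaf blk=10 s=0: VC-HIT | VC [14, 4]
  [7] addr=0xee blk=14 s=0: VC-HIT | VC [10, 4]
  [8] addr=0xc2 blk=12 s=0: MISS | VC [10, 4, 14]

OUTCOME = MISS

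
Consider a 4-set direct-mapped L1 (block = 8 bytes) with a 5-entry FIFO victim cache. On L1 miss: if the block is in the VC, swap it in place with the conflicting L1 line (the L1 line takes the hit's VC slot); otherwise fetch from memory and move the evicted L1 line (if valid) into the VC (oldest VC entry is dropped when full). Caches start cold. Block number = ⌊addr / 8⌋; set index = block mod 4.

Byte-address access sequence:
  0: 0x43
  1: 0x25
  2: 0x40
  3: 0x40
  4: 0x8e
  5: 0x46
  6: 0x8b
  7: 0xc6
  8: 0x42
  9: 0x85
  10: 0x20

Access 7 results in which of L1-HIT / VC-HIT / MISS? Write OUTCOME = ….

  [0] addr=0x43 blk=8 s=0: MISS | VC []
  [1] addr=0x25 blk=4 s=0: MISS | VC [8]
  [2] addr=0x40 blk=8 s=0: VC-HIT | VC [4]
  [3] addr=0x40 blk=8 s=0: L1-HIT | VC [4]
  [4] addr=0x8e blk=17 s=1: MISS | VC [4]
  [5] addr=0x46 blk=8 s=0: L1-HIT | VC [4]
  [6] addr=0x8b blk=17 s=1: L1-HIT | VC [4]
  [7] addr=0xc6 blk=24 s=0: MISS | VC [4, 8]
  [8] addr=0x42 blk=8 s=0: VC-HIT | VC [4, 24]
  [9] addr=0x85 blk=16 s=0: MISS | VC [4, 24, 8]
  [10] addr=0x20 blk=4 s=0: VC-HIT | VC [16, 24, 8]

OUTCOME = MISS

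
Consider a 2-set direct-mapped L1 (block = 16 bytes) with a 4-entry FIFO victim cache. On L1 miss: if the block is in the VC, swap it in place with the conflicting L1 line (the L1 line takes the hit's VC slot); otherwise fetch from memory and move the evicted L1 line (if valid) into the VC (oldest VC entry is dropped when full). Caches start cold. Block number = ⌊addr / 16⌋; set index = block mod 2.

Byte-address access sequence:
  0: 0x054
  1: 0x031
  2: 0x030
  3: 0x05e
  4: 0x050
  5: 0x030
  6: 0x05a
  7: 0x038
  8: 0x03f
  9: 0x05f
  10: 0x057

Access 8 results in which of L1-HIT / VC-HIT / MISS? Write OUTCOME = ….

OUTCOME = L1-HIT

  [0] addr=0x54 blk=5 s=1: MISS | VC []
  [1] addr=0x31 blk=3 s=1: MISS | VC [5]
  [2] addr=0x30 blk=3 s=1: L1-HIT | VC [5]
  [3] addr=0x5e blk=5 s=1: VC-HIT | VC [3]
  [4] addr=0x50 blk=5 s=1: L1-HIT | VC [3]
  [5] addr=0x30 blk=3 s=1: VC-HIT | VC [5]
  [6] addr=0x5a blk=5 s=1: VC-HIT | VC [3]
  [7] addr=0x38 blk=3 s=1: VC-HIT | VC [5]
  [8] addr=0x3f blk=3 s=1: L1-HIT | VC [5]
  [9] addr=0x5f blk=5 s=1: VC-HIT | VC [3]
  [10] addr=0x57 blk=5 s=1: L1-HIT | VC [3]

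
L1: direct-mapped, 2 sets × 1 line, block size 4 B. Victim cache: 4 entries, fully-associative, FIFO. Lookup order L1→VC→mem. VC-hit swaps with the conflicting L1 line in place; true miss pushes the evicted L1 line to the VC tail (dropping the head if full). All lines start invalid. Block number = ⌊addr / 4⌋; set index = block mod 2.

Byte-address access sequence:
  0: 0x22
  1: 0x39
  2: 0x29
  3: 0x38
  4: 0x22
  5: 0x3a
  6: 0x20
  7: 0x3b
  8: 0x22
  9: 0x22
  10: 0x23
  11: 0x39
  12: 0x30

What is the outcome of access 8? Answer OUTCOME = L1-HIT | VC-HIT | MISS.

OUTCOME = VC-HIT

0: 0x22 (blk 8, set 0) → MISS  vc=[]
1: 0x39 (blk 14, set 0) → MISS  vc=[8]
2: 0x29 (blk 10, set 0) → MISS  vc=[8, 14]
3: 0x38 (blk 14, set 0) → VC-HIT  vc=[8, 10]
4: 0x22 (blk 8, set 0) → VC-HIT  vc=[14, 10]
5: 0x3a (blk 14, set 0) → VC-HIT  vc=[8, 10]
6: 0x20 (blk 8, set 0) → VC-HIT  vc=[14, 10]
7: 0x3b (blk 14, set 0) → VC-HIT  vc=[8, 10]
8: 0x22 (blk 8, set 0) → VC-HIT  vc=[14, 10]
9: 0x22 (blk 8, set 0) → L1-HIT  vc=[14, 10]
10: 0x23 (blk 8, set 0) → L1-HIT  vc=[14, 10]
11: 0x39 (blk 14, set 0) → VC-HIT  vc=[8, 10]
12: 0x30 (blk 12, set 0) → MISS  vc=[8, 10, 14]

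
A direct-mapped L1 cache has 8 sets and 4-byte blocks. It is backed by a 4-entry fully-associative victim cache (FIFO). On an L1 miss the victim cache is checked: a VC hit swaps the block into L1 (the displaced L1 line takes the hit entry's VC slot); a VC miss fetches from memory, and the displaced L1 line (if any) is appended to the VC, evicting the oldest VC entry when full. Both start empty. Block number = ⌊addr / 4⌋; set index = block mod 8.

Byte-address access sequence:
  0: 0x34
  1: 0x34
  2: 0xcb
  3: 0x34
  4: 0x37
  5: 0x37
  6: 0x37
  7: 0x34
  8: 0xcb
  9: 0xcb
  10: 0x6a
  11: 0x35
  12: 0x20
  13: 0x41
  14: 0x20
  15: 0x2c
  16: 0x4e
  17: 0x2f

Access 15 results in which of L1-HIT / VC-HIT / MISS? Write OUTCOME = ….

OUTCOME = MISS

#0 0x34→b13/s5 MISS; vc=[]
#1 0x34→b13/s5 L1-HIT; vc=[]
#2 0xcb→b50/s2 MISS; vc=[]
#3 0x34→b13/s5 L1-HIT; vc=[]
#4 0x37→b13/s5 L1-HIT; vc=[]
#5 0x37→b13/s5 L1-HIT; vc=[]
#6 0x37→b13/s5 L1-HIT; vc=[]
#7 0x34→b13/s5 L1-HIT; vc=[]
#8 0xcb→b50/s2 L1-HIT; vc=[]
#9 0xcb→b50/s2 L1-HIT; vc=[]
#10 0x6a→b26/s2 MISS; vc=[50]
#11 0x35→b13/s5 L1-HIT; vc=[50]
#12 0x20→b8/s0 MISS; vc=[50]
#13 0x41→b16/s0 MISS; vc=[50,8]
#14 0x20→b8/s0 VC-HIT; vc=[50,16]
#15 0x2c→b11/s3 MISS; vc=[50,16]
#16 0x4e→b19/s3 MISS; vc=[50,16,11]
#17 0x2f→b11/s3 VC-HIT; vc=[50,16,19]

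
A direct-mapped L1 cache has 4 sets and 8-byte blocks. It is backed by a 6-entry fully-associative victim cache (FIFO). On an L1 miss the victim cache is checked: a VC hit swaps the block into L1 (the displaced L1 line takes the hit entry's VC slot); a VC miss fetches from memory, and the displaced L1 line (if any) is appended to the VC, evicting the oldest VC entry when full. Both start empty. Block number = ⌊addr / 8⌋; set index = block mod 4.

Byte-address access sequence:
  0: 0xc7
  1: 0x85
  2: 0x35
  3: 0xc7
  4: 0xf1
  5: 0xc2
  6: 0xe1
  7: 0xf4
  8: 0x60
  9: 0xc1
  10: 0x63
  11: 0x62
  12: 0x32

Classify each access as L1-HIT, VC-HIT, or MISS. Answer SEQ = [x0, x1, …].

  [0] addr=0xc7 blk=24 s=0: MISS | VC []
  [1] addr=0x85 blk=16 s=0: MISS | VC [24]
  [2] addr=0x35 blk=6 s=2: MISS | VC [24]
  [3] addr=0xc7 blk=24 s=0: VC-HIT | VC [16]
  [4] addr=0xf1 blk=30 s=2: MISS | VC [16, 6]
  [5] addr=0xc2 blk=24 s=0: L1-HIT | VC [16, 6]
  [6] addr=0xe1 blk=28 s=0: MISS | VC [16, 6, 24]
  [7] addr=0xf4 blk=30 s=2: L1-HIT | VC [16, 6, 24]
  [8] addr=0x60 blk=12 s=0: MISS | VC [16, 6, 24, 28]
  [9] addr=0xc1 blk=24 s=0: VC-HIT | VC [16, 6, 12, 28]
  [10] addr=0x63 blk=12 s=0: VC-HIT | VC [16, 6, 24, 28]
  [11] addr=0x62 blk=12 s=0: L1-HIT | VC [16, 6, 24, 28]
  [12] addr=0x32 blk=6 s=2: VC-HIT | VC [16, 30, 24, 28]

SEQ = [MISS, MISS, MISS, VC-HIT, MISS, L1-HIT, MISS, L1-HIT, MISS, VC-HIT, VC-HIT, L1-HIT, VC-HIT]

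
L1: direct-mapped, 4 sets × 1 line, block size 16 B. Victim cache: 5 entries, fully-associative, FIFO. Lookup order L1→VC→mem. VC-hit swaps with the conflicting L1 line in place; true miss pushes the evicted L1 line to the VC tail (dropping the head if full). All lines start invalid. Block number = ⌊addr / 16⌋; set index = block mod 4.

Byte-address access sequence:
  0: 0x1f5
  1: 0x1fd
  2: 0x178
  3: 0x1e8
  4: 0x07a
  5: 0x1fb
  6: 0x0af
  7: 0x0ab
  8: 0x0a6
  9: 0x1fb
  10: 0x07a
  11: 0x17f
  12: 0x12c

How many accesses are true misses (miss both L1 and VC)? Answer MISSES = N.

MISSES = 6

0: 0x1f5 (blk 31, set 3) → MISS  vc=[]
1: 0x1fd (blk 31, set 3) → L1-HIT  vc=[]
2: 0x178 (blk 23, set 3) → MISS  vc=[31]
3: 0x1e8 (blk 30, set 2) → MISS  vc=[31]
4: 0x7a (blk 7, set 3) → MISS  vc=[31, 23]
5: 0x1fb (blk 31, set 3) → VC-HIT  vc=[7, 23]
6: 0xaf (blk 10, set 2) → MISS  vc=[7, 23, 30]
7: 0xab (blk 10, set 2) → L1-HIT  vc=[7, 23, 30]
8: 0xa6 (blk 10, set 2) → L1-HIT  vc=[7, 23, 30]
9: 0x1fb (blk 31, set 3) → L1-HIT  vc=[7, 23, 30]
10: 0x7a (blk 7, set 3) → VC-HIT  vc=[31, 23, 30]
11: 0x17f (blk 23, set 3) → VC-HIT  vc=[31, 7, 30]
12: 0x12c (blk 18, set 2) → MISS  vc=[31, 7, 30, 10]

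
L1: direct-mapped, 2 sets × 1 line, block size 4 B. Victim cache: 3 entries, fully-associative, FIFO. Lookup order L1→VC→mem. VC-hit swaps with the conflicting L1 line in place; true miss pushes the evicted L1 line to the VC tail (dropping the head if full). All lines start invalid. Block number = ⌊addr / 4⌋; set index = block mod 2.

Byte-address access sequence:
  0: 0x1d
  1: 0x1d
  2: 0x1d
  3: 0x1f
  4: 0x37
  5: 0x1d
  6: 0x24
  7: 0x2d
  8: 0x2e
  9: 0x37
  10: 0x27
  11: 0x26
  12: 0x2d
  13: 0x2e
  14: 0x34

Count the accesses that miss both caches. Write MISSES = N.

  [0] addr=0x1d blk=7 s=1: MISS | VC []
  [1] addr=0x1d blk=7 s=1: L1-HIT | VC []
  [2] addr=0x1d blk=7 s=1: L1-HIT | VC []
  [3] addr=0x1f blk=7 s=1: L1-HIT | VC []
  [4] addr=0x37 blk=13 s=1: MISS | VC [7]
  [5] addr=0x1d blk=7 s=1: VC-HIT | VC [13]
  [6] addr=0x24 blk=9 s=1: MISS | VC [13, 7]
  [7] addr=0x2d blk=11 s=1: MISS | VC [13, 7, 9]
  [8] addr=0x2e blk=11 s=1: L1-HIT | VC [13, 7, 9]
  [9] addr=0x37 blk=13 s=1: VC-HIT | VC [11, 7, 9]
  [10] addr=0x27 blk=9 s=1: VC-HIT | VC [11, 7, 13]
  [11] addr=0x26 blk=9 s=1: L1-HIT | VC [11, 7, 13]
  [12] addr=0x2d blk=11 s=1: VC-HIT | VC [9, 7, 13]
  [13] addr=0x2e blk=11 s=1: L1-HIT | VC [9, 7, 13]
  [14] addr=0x34 blk=13 s=1: VC-HIT | VC [9, 7, 11]

MISSES = 4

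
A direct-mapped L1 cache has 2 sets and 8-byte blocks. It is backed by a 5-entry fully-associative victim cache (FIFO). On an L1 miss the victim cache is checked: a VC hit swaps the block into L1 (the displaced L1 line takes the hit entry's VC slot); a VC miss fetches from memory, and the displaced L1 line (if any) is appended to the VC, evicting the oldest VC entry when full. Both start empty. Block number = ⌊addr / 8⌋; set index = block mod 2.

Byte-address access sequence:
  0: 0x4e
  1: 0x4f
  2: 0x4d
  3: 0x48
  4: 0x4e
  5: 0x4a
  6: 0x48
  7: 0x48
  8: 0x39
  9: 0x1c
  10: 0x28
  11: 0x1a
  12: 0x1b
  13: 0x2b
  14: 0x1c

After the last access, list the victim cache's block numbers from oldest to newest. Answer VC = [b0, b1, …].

#0 0x4e→b9/s1 MISS; vc=[]
#1 0x4f→b9/s1 L1-HIT; vc=[]
#2 0x4d→b9/s1 L1-HIT; vc=[]
#3 0x48→b9/s1 L1-HIT; vc=[]
#4 0x4e→b9/s1 L1-HIT; vc=[]
#5 0x4a→b9/s1 L1-HIT; vc=[]
#6 0x48→b9/s1 L1-HIT; vc=[]
#7 0x48→b9/s1 L1-HIT; vc=[]
#8 0x39→b7/s1 MISS; vc=[9]
#9 0x1c→b3/s1 MISS; vc=[9,7]
#10 0x28→b5/s1 MISS; vc=[9,7,3]
#11 0x1a→b3/s1 VC-HIT; vc=[9,7,5]
#12 0x1b→b3/s1 L1-HIT; vc=[9,7,5]
#13 0x2b→b5/s1 VC-HIT; vc=[9,7,3]
#14 0x1c→b3/s1 VC-HIT; vc=[9,7,5]

VC = [9, 7, 5]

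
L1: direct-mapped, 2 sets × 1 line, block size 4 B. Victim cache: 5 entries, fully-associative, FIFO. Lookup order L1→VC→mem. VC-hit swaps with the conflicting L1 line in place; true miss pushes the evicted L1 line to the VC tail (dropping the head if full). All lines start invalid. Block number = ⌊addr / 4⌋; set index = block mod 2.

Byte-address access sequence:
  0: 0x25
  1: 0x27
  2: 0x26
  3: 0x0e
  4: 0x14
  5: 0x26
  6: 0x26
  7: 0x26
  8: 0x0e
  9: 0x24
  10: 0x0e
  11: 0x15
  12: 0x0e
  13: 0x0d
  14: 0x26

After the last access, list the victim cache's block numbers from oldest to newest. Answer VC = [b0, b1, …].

VC = [5, 3]

  [0] addr=0x25 blk=9 s=1: MISS | VC []
  [1] addr=0x27 blk=9 s=1: L1-HIT | VC []
  [2] addr=0x26 blk=9 s=1: L1-HIT | VC []
  [3] addr=0xe blk=3 s=1: MISS | VC [9]
  [4] addr=0x14 blk=5 s=1: MISS | VC [9, 3]
  [5] addr=0x26 blk=9 s=1: VC-HIT | VC [5, 3]
  [6] addr=0x26 blk=9 s=1: L1-HIT | VC [5, 3]
  [7] addr=0x26 blk=9 s=1: L1-HIT | VC [5, 3]
  [8] addr=0xe blk=3 s=1: VC-HIT | VC [5, 9]
  [9] addr=0x24 blk=9 s=1: VC-HIT | VC [5, 3]
  [10] addr=0xe blk=3 s=1: VC-HIT | VC [5, 9]
  [11] addr=0x15 blk=5 s=1: VC-HIT | VC [3, 9]
  [12] addr=0xe blk=3 s=1: VC-HIT | VC [5, 9]
  [13] addr=0xd blk=3 s=1: L1-HIT | VC [5, 9]
  [14] addr=0x26 blk=9 s=1: VC-HIT | VC [5, 3]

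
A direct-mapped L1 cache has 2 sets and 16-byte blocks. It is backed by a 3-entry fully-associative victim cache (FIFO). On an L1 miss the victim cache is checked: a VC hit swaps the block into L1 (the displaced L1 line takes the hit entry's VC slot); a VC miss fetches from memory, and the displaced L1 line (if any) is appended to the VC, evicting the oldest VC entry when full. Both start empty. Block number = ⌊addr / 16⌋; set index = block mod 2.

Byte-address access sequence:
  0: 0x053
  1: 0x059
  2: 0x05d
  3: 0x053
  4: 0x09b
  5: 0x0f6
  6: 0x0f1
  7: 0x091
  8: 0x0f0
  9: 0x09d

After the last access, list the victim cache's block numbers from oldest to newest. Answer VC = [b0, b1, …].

VC = [5, 15]

0: 0x53 (blk 5, set 1) → MISS  vc=[]
1: 0x59 (blk 5, set 1) → L1-HIT  vc=[]
2: 0x5d (blk 5, set 1) → L1-HIT  vc=[]
3: 0x53 (blk 5, set 1) → L1-HIT  vc=[]
4: 0x9b (blk 9, set 1) → MISS  vc=[5]
5: 0xf6 (blk 15, set 1) → MISS  vc=[5, 9]
6: 0xf1 (blk 15, set 1) → L1-HIT  vc=[5, 9]
7: 0x91 (blk 9, set 1) → VC-HIT  vc=[5, 15]
8: 0xf0 (blk 15, set 1) → VC-HIT  vc=[5, 9]
9: 0x9d (blk 9, set 1) → VC-HIT  vc=[5, 15]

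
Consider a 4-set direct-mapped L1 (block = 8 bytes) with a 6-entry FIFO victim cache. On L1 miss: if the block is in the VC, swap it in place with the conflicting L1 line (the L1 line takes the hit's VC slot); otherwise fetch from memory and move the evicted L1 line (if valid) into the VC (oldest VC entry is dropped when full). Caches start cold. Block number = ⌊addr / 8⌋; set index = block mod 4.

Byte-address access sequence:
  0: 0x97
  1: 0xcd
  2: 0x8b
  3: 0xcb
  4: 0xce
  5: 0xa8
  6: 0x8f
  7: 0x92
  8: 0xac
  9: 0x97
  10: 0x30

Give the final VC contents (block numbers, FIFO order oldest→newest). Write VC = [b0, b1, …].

VC = [17, 25, 18]

#0 0x97→b18/s2 MISS; vc=[]
#1 0xcd→b25/s1 MISS; vc=[]
#2 0x8b→b17/s1 MISS; vc=[25]
#3 0xcb→b25/s1 VC-HIT; vc=[17]
#4 0xce→b25/s1 L1-HIT; vc=[17]
#5 0xa8→b21/s1 MISS; vc=[17,25]
#6 0x8f→b17/s1 VC-HIT; vc=[21,25]
#7 0x92→b18/s2 L1-HIT; vc=[21,25]
#8 0xac→b21/s1 VC-HIT; vc=[17,25]
#9 0x97→b18/s2 L1-HIT; vc=[17,25]
#10 0x30→b6/s2 MISS; vc=[17,25,18]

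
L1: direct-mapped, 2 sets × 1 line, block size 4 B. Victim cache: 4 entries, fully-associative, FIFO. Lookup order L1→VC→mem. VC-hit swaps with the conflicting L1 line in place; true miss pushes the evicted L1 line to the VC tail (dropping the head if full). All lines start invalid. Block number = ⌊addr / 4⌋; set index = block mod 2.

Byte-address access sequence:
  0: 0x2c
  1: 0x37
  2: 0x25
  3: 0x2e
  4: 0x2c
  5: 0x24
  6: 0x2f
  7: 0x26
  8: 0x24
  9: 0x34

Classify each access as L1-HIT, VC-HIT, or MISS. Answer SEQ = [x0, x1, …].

SEQ = [MISS, MISS, MISS, VC-HIT, L1-HIT, VC-HIT, VC-HIT, VC-HIT, L1-HIT, VC-HIT]

#0 0x2c→b11/s1 MISS; vc=[]
#1 0x37→b13/s1 MISS; vc=[11]
#2 0x25→b9/s1 MISS; vc=[11,13]
#3 0x2e→b11/s1 VC-HIT; vc=[9,13]
#4 0x2c→b11/s1 L1-HIT; vc=[9,13]
#5 0x24→b9/s1 VC-HIT; vc=[11,13]
#6 0x2f→b11/s1 VC-HIT; vc=[9,13]
#7 0x26→b9/s1 VC-HIT; vc=[11,13]
#8 0x24→b9/s1 L1-HIT; vc=[11,13]
#9 0x34→b13/s1 VC-HIT; vc=[11,9]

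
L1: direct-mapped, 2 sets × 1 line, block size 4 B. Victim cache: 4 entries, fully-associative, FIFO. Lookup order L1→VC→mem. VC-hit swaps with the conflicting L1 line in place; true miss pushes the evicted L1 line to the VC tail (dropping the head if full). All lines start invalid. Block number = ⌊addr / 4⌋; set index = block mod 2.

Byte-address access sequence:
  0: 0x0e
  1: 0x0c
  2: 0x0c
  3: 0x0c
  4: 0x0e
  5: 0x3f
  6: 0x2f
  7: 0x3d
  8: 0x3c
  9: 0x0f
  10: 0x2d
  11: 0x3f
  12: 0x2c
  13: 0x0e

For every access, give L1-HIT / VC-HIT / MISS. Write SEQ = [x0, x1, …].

SEQ = [MISS, L1-HIT, L1-HIT, L1-HIT, L1-HIT, MISS, MISS, VC-HIT, L1-HIT, VC-HIT, VC-HIT, VC-HIT, VC-HIT, VC-HIT]

#0 0xe→b3/s1 MISS; vc=[]
#1 0xc→b3/s1 L1-HIT; vc=[]
#2 0xc→b3/s1 L1-HIT; vc=[]
#3 0xc→b3/s1 L1-HIT; vc=[]
#4 0xe→b3/s1 L1-HIT; vc=[]
#5 0x3f→b15/s1 MISS; vc=[3]
#6 0x2f→b11/s1 MISS; vc=[3,15]
#7 0x3d→b15/s1 VC-HIT; vc=[3,11]
#8 0x3c→b15/s1 L1-HIT; vc=[3,11]
#9 0xf→b3/s1 VC-HIT; vc=[15,11]
#10 0x2d→b11/s1 VC-HIT; vc=[15,3]
#11 0x3f→b15/s1 VC-HIT; vc=[11,3]
#12 0x2c→b11/s1 VC-HIT; vc=[15,3]
#13 0xe→b3/s1 VC-HIT; vc=[15,11]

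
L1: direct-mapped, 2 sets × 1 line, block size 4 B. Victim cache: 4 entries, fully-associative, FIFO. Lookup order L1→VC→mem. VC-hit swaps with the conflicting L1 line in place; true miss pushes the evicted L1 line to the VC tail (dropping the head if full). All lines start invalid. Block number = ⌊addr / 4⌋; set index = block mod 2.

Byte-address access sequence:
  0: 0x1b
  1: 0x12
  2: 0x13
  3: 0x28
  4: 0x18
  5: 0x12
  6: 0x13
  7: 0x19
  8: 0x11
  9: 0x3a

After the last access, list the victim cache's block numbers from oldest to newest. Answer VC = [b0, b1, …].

VC = [10, 6, 4]

#0 0x1b→b6/s0 MISS; vc=[]
#1 0x12→b4/s0 MISS; vc=[6]
#2 0x13→b4/s0 L1-HIT; vc=[6]
#3 0x28→b10/s0 MISS; vc=[6,4]
#4 0x18→b6/s0 VC-HIT; vc=[10,4]
#5 0x12→b4/s0 VC-HIT; vc=[10,6]
#6 0x13→b4/s0 L1-HIT; vc=[10,6]
#7 0x19→b6/s0 VC-HIT; vc=[10,4]
#8 0x11→b4/s0 VC-HIT; vc=[10,6]
#9 0x3a→b14/s0 MISS; vc=[10,6,4]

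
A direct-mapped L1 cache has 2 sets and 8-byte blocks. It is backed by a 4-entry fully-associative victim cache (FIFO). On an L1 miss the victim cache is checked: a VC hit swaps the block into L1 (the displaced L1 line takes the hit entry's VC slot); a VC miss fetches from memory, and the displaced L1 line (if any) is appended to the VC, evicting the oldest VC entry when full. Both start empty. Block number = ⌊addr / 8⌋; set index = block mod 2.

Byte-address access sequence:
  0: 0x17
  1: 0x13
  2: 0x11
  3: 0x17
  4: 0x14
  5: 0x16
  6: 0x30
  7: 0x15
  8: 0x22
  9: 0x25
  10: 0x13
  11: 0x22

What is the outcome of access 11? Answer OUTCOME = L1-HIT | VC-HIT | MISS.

0: 0x17 (blk 2, set 0) → MISS  vc=[]
1: 0x13 (blk 2, set 0) → L1-HIT  vc=[]
2: 0x11 (blk 2, set 0) → L1-HIT  vc=[]
3: 0x17 (blk 2, set 0) → L1-HIT  vc=[]
4: 0x14 (blk 2, set 0) → L1-HIT  vc=[]
5: 0x16 (blk 2, set 0) → L1-HIT  vc=[]
6: 0x30 (blk 6, set 0) → MISS  vc=[2]
7: 0x15 (blk 2, set 0) → VC-HIT  vc=[6]
8: 0x22 (blk 4, set 0) → MISS  vc=[6, 2]
9: 0x25 (blk 4, set 0) → L1-HIT  vc=[6, 2]
10: 0x13 (blk 2, set 0) → VC-HIT  vc=[6, 4]
11: 0x22 (blk 4, set 0) → VC-HIT  vc=[6, 2]

OUTCOME = VC-HIT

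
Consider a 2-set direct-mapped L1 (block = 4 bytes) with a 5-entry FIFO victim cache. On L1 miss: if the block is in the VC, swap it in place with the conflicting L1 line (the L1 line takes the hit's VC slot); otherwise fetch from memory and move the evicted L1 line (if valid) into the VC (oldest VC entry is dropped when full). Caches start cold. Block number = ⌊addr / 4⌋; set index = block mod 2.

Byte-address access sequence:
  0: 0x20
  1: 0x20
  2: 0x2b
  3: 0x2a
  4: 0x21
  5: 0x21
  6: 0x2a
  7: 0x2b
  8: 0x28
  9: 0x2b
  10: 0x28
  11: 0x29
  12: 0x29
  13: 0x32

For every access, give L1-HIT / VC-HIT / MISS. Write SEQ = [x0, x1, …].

  [0] addr=0x20 blk=8 s=0: MISS | VC []
  [1] addr=0x20 blk=8 s=0: L1-HIT | VC []
  [2] addr=0x2b blk=10 s=0: MISS | VC [8]
  [3] addr=0x2a blk=10 s=0: L1-HIT | VC [8]
  [4] addr=0x21 blk=8 s=0: VC-HIT | VC [10]
  [5] addr=0x21 blk=8 s=0: L1-HIT | VC [10]
  [6] addr=0x2a blk=10 s=0: VC-HIT | VC [8]
  [7] addr=0x2b blk=10 s=0: L1-HIT | VC [8]
  [8] addr=0x28 blk=10 s=0: L1-HIT | VC [8]
  [9] addr=0x2b blk=10 s=0: L1-HIT | VC [8]
  [10] addr=0x28 blk=10 s=0: L1-HIT | VC [8]
  [11] addr=0x29 blk=10 s=0: L1-HIT | VC [8]
  [12] addr=0x29 blk=10 s=0: L1-HIT | VC [8]
  [13] addr=0x32 blk=12 s=0: MISS | VC [8, 10]

SEQ = [MISS, L1-HIT, MISS, L1-HIT, VC-HIT, L1-HIT, VC-HIT, L1-HIT, L1-HIT, L1-HIT, L1-HIT, L1-HIT, L1-HIT, MISS]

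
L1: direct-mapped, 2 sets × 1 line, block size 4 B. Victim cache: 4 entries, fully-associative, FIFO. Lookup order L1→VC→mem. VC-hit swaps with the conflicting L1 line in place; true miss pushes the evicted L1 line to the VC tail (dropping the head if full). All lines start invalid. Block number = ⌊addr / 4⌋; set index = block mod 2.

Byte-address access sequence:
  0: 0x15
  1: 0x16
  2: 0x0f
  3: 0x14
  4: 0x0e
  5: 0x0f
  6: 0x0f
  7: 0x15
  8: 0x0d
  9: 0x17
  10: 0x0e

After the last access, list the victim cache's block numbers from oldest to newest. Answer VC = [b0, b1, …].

VC = [5]

  [0] addr=0x15 blk=5 s=1: MISS | VC []
  [1] addr=0x16 blk=5 s=1: L1-HIT | VC []
  [2] addr=0xf blk=3 s=1: MISS | VC [5]
  [3] addr=0x14 blk=5 s=1: VC-HIT | VC [3]
  [4] addr=0xe blk=3 s=1: VC-HIT | VC [5]
  [5] addr=0xf blk=3 s=1: L1-HIT | VC [5]
  [6] addr=0xf blk=3 s=1: L1-HIT | VC [5]
  [7] addr=0x15 blk=5 s=1: VC-HIT | VC [3]
  [8] addr=0xd blk=3 s=1: VC-HIT | VC [5]
  [9] addr=0x17 blk=5 s=1: VC-HIT | VC [3]
  [10] addr=0xe blk=3 s=1: VC-HIT | VC [5]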